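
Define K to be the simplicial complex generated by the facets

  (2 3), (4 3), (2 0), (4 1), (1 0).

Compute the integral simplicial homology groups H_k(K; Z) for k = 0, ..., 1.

We work with the vertex ordering 0 < 1 < 2 < 3 < 4. The simplices of K, each written with vertices in increasing order, are:

  0-simplices (5): [0], [1], [2], [3], [4]
  1-simplices (5): [0,1], [0,2], [1,4], [2,3], [3,4]

so the chain groups are C_0 ≅ Z^5, C_1 ≅ Z^5.

∂_1: C_1 → C_0 is given by ∂[p,q] = [q] − [p]. For instance
  ∂[0,1] = [1] − [0].
The 5×5 boundary matrix has rank 4 and Smith normal form diag(1,1,1,1).

Now H_k = ker ∂_k / im ∂_{k+1}, so:

  H_0: rank C_0 − rank ∂_1 = 5 − 4 = 1, and the invariant factors of ∂_1 are all 1, so H_0 ≅ Z.
  H_1: rank ker ∂_1 − rank ∂_2 = (5 − 4) − 0 = 1, and there is no ∂_2, so H_1 ≅ Z.

(K is a triangulation of the circle S^1.)

H_0 ≅ Z,  H_1 ≅ Z.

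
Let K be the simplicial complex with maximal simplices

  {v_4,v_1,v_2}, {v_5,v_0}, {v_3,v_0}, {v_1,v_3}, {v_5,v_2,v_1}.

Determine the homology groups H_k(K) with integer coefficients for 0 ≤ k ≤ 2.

H_0 = Z,  H_1 = Z,  H_2 = 0.

We work with the vertex ordering v_0 < v_1 < v_2 < v_3 < v_4 < v_5. The simplices of K, each written with vertices in increasing order, are:

  0-simplices (6): [v_0], [v_1], [v_2], [v_3], [v_4], [v_5]
  1-simplices (8): [v_0,v_3], [v_0,v_5], [v_1,v_2], [v_1,v_3], [v_1,v_4], [v_1,v_5], [v_2,v_4], [v_2,v_5]
  2-simplices (2): [v_1,v_2,v_4], [v_1,v_2,v_5]

so the chain groups are C_0 ≅ Z^6, C_1 ≅ Z^8, C_2 ≅ Z^2.

∂_1: C_1 → C_0 is given by ∂[p,q] = [q] − [p]. For instance
  ∂[v_1,v_5] = [v_5] − [v_1].
The 6×8 boundary matrix has rank 5 and Smith normal form diag(1,1,1,1,1).

The boundary map ∂_2: C_2 → C_1 sends each 2-simplex [p,q,r] to [q,r] − [p,r] + [p,q]. For instance
  ∂[v_1,v_2,v_4] = [v_2,v_4] − [v_1,v_4] + [v_1,v_2],
  ∂[v_1,v_2,v_5] = [v_2,v_5] − [v_1,v_5] + [v_1,v_2].
As a 8×2 matrix over Z this has rank 2, with invariant factors (1,1).

Computing H_k = (kernel of ∂_k) / (image of ∂_{k+1}):

  H_0: rank C_0 − rank ∂_1 = 6 − 5 = 1, and the invariant factors of ∂_1 are all 1, so H_0 ≅ Z.
  H_1: rank ker ∂_1 − rank ∂_2 = (8 − 5) − 2 = 1, and the invariant factors of ∂_2 are all 1, so H_1 ≅ Z.
  H_2: rank ker ∂_2 − rank ∂_3 = (2 − 2) − 0 = 0, and there is no ∂_3, so H_2 ≅ 0.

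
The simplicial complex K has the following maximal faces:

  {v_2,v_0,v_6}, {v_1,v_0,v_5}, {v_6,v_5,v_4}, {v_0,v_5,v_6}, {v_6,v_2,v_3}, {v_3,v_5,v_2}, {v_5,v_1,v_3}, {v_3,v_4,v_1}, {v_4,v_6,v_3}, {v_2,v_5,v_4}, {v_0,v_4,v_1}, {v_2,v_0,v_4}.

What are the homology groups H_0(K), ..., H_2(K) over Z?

H_0 ≅ Z,  H_1 ≅ Z/2,  H_2 = 0.

K has 7 vertices, 18 edges, 12 triangles.
rank ∂_0 = 0, rank ∂_1 = 6 ⇒ b_0 = 7 − 0 − 6 = 1; all invariant factors of ∂_1 are 1 so no torsion. So H_0 = Z.
rank ∂_1 = 6, rank ∂_2 = 12 ⇒ b_1 = 18 − 6 − 12 = 0; ∂_2 has invariant factor(s) [2] giving torsion. So H_1 = Z/2.
rank ∂_2 = 12, rank ∂_3 = 0 ⇒ b_2 = 12 − 12 − 0 = 0. So H_2 = 0.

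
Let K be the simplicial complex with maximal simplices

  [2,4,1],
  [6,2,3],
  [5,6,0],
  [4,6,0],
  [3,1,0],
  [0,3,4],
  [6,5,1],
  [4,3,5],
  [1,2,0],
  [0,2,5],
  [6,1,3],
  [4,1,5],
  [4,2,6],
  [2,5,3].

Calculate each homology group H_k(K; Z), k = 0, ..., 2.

We work with the vertex ordering 0 < 1 < 2 < 3 < 4 < 5 < 6. The simplices of K, each written with vertices in increasing order, are:

  0-simplices (7): [0], [1], [2], [3], [4], [5], [6]
  1-simplices (21): [0,1], [0,2], [0,3], [0,4], [0,5], [0,6], [1,2], [1,3], [1,4], [1,5], [1,6], [2,3], [2,4], [2,5], [2,6], [3,4], [3,5], [3,6], [4,5], [4,6], [5,6]
  2-simplices (14): [0,1,2], [0,1,3], [0,2,5], [0,3,4], [0,4,6], [0,5,6], [1,2,4], [1,3,6], [1,4,5], [1,5,6], [2,3,5], [2,3,6], [2,4,6], [3,4,5]

so the chain groups are C_0 ≅ Z^7, C_1 ≅ Z^21, C_2 ≅ Z^14.

∂_1: C_1 → C_0 maps an edge to its endpoints' difference, ∂[p,q] = q − p.
This gives a 7×21 integer matrix of rank 6; reducing to Smith normal form yields diagonal entries (1,1,1,1,1,1).

Boundary ∂_2: C_2 → C_1 maps a triangle to the signed sum of its edges. For instance
  ∂[1,4,5] = [4,5] − [1,5] + [1,4],
  ∂[2,3,5] = [3,5] − [2,5] + [2,3].
As a 21×14 matrix over Z this has rank 13, with invariant factors (1,1,1,1,1,1,1,1,1,1,1,1,1).

Now H_k = ker ∂_k / im ∂_{k+1}, so:

  H_0: rank C_0 − rank ∂_1 = 7 − 6 = 1, and the invariant factors of ∂_1 are all 1, so H_0 = Z.
  H_1: rank ker ∂_1 − rank ∂_2 = (21 − 6) − 13 = 2, and the invariant factors of ∂_2 are all 1, so H_1 = Z^2.
  H_2: rank ker ∂_2 − rank ∂_3 = (14 − 13) − 0 = 1, and there is no ∂_3, so H_2 = Z.

H_0 ≅ Z,  H_1 ≅ Z^2,  H_2 ≅ Z.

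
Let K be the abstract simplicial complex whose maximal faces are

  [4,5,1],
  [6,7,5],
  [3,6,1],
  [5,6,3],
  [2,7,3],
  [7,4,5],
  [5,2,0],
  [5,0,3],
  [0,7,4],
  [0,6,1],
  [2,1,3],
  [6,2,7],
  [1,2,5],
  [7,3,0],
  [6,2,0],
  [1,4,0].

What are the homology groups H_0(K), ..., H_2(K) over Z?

H_0 ≅ Z,  H_1 ≅ Z^2,  H_2 ≅ Z.

Order the vertices as 0 < 1 < 2 < 3 < 4 < 5 < 6 < 7. Listing each simplex with vertices in this order, K has dimension 2 with simplices:

  0-simplices (8): [0], [1], [2], [3], [4], [5], [6], [7]
  1-simplices (24): (24 of them)
  2-simplices (16): [0,1,4], [0,1,6], [0,2,5], [0,2,6], [0,3,5], [0,3,7], [0,4,7], [1,2,3], [1,2,5], [1,3,6], [1,4,5], [2,3,7], [2,6,7], [3,5,6], [4,5,7], [5,6,7]

Hence C_0 ≅ Z^8, C_1 ≅ Z^24, C_2 ≅ Z^16.

The boundary map ∂_1: C_1 → C_0 is given by ∂[p,q] = [q] − [p]. For instance
  ∂[0,1] = [1] − [0].
As a 8×24 matrix over Z this has rank 7, with invariant factors (1,1,1,1,1,1,1).

The boundary map ∂_2: C_2 → C_1 sends each 2-simplex [p,q,r] to [q,r] − [p,r] + [p,q]. For instance
  ∂[1,3,6] = [3,6] − [1,6] + [1,3],
  ∂[5,6,7] = [6,7] − [5,7] + [5,6].
The resulting 24×16 matrix has rank 15, and its Smith normal form has invariant factors (1,1,1,1,1,1,1,1,1,1,1,1,1,1,1).

Computing H_k = (kernel of ∂_k) / (image of ∂_{k+1}):

  H_0: rank C_0 − rank ∂_1 = 8 − 7 = 1, and the invariant factors of ∂_1 are all 1, so H_0 ≅ Z.
  H_1: rank ker ∂_1 − rank ∂_2 = (24 − 7) − 15 = 2, and the invariant factors of ∂_2 are all 1, so H_1 ≅ Z^2.
  H_2: rank ker ∂_2 − rank ∂_3 = (16 − 15) − 0 = 1, and there is no ∂_3, so H_2 ≅ Z.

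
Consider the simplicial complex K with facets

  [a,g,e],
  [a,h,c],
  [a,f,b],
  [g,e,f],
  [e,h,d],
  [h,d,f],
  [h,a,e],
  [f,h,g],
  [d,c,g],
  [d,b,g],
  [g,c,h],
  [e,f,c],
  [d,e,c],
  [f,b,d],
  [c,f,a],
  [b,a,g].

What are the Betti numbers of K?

Order the vertices as a < b < c < d < e < f < g < h. Listing each simplex with vertices in this order, K has dimension 2 with simplices:

  0-simplices (8): a, b, c, d, e, f, g, h
  1-simplices (24): ab, ac, ae, af, ag, ah, bd, bf, bg, cd, ce, cf, cg, ch, de, df, dg, dh, ef, eg, eh, fg, fh, gh
  2-simplices (16): abf, abg, acf, ach, aeg, aeh, bdf, bdg, cde, cdg, cef, cgh, deh, dfh, efg, fgh

giving chain groups C_0 ≅ Z^8, C_1 ≅ Z^24, C_2 ≅ Z^16.

∂_1: C_1 → C_0 is given by ∂[p,q] = [q] − [p]. For instance
  ∂dh = h − d.
The resulting 8×24 matrix has rank 7, and its Smith normal form has invariant factors (1,1,1,1,1,1,1).

Boundary ∂_2: C_2 → C_1 sends each 2-simplex [p,q,r] to [q,r] − [p,r] + [p,q]. For instance
  ∂bdg = dg − bg + bd,
  ∂deh = eh − dh + de.
The 24×16 boundary matrix has rank 15 and Smith normal form diag(1,1,1,1,1,1,1,1,1,1,1,1,1,1,1).

Computing H_k = (kernel of ∂_k) / (image of ∂_{k+1}):

  H_0: rank C_0 − rank ∂_1 = 8 − 7 = 1, and the invariant factors of ∂_1 are all 1, so H_0 = Z.
  H_1: rank ker ∂_1 − rank ∂_2 = (24 − 7) − 15 = 2, and the invariant factors of ∂_2 are all 1, so H_1 = Z^2.
  H_2: rank ker ∂_2 − rank ∂_3 = (16 − 15) − 0 = 1, and there is no ∂_3, so H_2 = Z.

As a check, the Euler characteristic is 8 − 24 + 16 = 0, which agrees with 1 − 2 + 1 = 0.
(K is a triangulation of the torus T^2.)

Hence the Betti numbers are b_0 = 1, b_1 = 2, b_2 = 1.

b_0 = 1, b_1 = 2, b_2 = 1.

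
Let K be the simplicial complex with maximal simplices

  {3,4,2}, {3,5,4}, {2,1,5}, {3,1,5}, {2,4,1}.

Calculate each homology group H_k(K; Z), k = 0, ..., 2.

Fix the vertex order 1 < 2 < 3 < 4 < 5 and write every simplex with vertices in increasing order. Then dim K = 2 and the simplices of K are:

  0-simplices (5): [1], [2], [3], [4], [5]
  1-simplices (10): [1,2], [1,3], [1,4], [1,5], [2,3], [2,4], [2,5], [3,4], [3,5], [4,5]
  2-simplices (5): [1,2,4], [1,2,5], [1,3,5], [2,3,4], [3,4,5]

giving chain groups C_0 ≅ Z^5, C_1 ≅ Z^10, C_2 ≅ Z^5.

∂_1: C_1 → C_0 maps an edge to its endpoints' difference, ∂[p,q] = q − p. For instance
  ∂[2,4] = [4] − [2].
This gives a 5×10 integer matrix of rank 4; reducing to Smith normal form yields diagonal entries (1,1,1,1).

Boundary ∂_2: C_2 → C_1 sends each 2-simplex [p,q,r] to [q,r] − [p,r] + [p,q]. For instance
  ∂[2,3,4] = [3,4] − [2,4] + [2,3],
  ∂[1,2,5] = [2,5] − [1,5] + [1,2].
The 10×5 boundary matrix has rank 5 and Smith normal form diag(1,1,1,1,1).

Computing H_k = (kernel of ∂_k) / (image of ∂_{k+1}):

  H_0: rank C_0 − rank ∂_1 = 5 − 4 = 1, and the invariant factors of ∂_1 are all 1, so H_0 = Z.
  H_1: rank ker ∂_1 − rank ∂_2 = (10 − 4) − 5 = 1, and the invariant factors of ∂_2 are all 1, so H_1 = Z.
  H_2: rank ker ∂_2 − rank ∂_3 = (5 − 5) − 0 = 0, and there is no ∂_3, so H_2 = 0.

(K is a triangulation of the Möbius band.)

H_0 = Z,  H_1 = Z,  H_2 = 0.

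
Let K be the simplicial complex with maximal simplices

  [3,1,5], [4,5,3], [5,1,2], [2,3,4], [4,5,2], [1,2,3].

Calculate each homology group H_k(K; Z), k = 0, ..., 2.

H_0 = Z,  H_1 = 0,  H_2 = Z.

K has 5 vertices, 9 edges, 6 triangles.
rank ∂_0 = 0, rank ∂_1 = 4 ⇒ b_0 = 5 − 0 − 4 = 1; all invariant factors of ∂_1 are 1 so no torsion. So H_0 ≅ Z.
rank ∂_1 = 4, rank ∂_2 = 5 ⇒ b_1 = 9 − 4 − 5 = 0; all invariant factors of ∂_2 are 1 so no torsion. So H_1 ≅ 0.
rank ∂_2 = 5, rank ∂_3 = 0 ⇒ b_2 = 6 − 5 − 0 = 1. So H_2 ≅ Z.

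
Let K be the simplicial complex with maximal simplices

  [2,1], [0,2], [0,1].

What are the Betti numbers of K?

b_0 = 1, b_1 = 1.

Take the total order 0 < 1 < 2 on the vertex set. Then K (dimension 1) consists of the simplices:

  0-simplices (3): [0], [1], [2]
  1-simplices (3): [0,1], [0,2], [1,2]

giving chain groups C_0 ≅ Z^3, C_1 ≅ Z^3.

∂_1: C_1 → C_0 maps an edge to its endpoints' difference, ∂[p,q] = q − p. For instance
  ∂[1,2] = [2] − [1].
The 3×3 boundary matrix has rank 2 and Smith normal form diag(1,1).

Computing H_k = (kernel of ∂_k) / (image of ∂_{k+1}):

  H_0: rank C_0 − rank ∂_1 = 3 − 2 = 1, and the invariant factors of ∂_1 are all 1, so H_0 = Z.
  H_1: rank ker ∂_1 − rank ∂_2 = (3 − 2) − 0 = 1, and there is no ∂_2, so H_1 = Z.

Hence the Betti numbers are b_0 = 1, b_1 = 1.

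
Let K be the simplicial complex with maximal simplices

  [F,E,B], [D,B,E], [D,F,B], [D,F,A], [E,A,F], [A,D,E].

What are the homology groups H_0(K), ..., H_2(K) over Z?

H_0 = Z,  H_1 = 0,  H_2 = Z.

Take the total order A < B < D < E < F on the vertex set. Then K (dimension 2) consists of the simplices:

  0-simplices (5): A, B, D, E, F
  1-simplices (9): AD, AE, AF, BD, BE, BF, DE, DF, EF
  2-simplices (6): ADE, ADF, AEF, BDE, BDF, BEF

Hence C_0 ≅ Z^5, C_1 ≅ Z^9, C_2 ≅ Z^6.

The boundary map ∂_1: C_1 → C_0 maps an edge to its endpoints' difference, ∂[p,q] = q − p.
As a 5×9 matrix over Z this has rank 4, with invariant factors (1,1,1,1).

∂_2: C_2 → C_1 maps a triangle to the signed sum of its edges. For instance
  ∂BEF = EF − BF + BE,
  ∂BDF = DF − BF + BD.
The 9×6 boundary matrix has rank 5 and Smith normal form diag(1,1,1,1,1).

From H_k ≅ ker(∂_k) / im(∂_{k+1}) we obtain:

  H_0: rank C_0 − rank ∂_1 = 5 − 4 = 1, and the invariant factors of ∂_1 are all 1, so H_0 = Z.
  H_1: rank ker ∂_1 − rank ∂_2 = (9 − 4) − 5 = 0, and the invariant factors of ∂_2 are all 1, so H_1 = 0.
  H_2: rank ker ∂_2 − rank ∂_3 = (6 − 5) − 0 = 1, and there is no ∂_3, so H_2 = Z.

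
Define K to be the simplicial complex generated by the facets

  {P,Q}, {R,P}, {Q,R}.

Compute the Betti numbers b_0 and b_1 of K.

Take the total order P < Q < R on the vertex set. Then K (dimension 1) consists of the simplices:

  0-simplices (3): P, Q, R
  1-simplices (3): PQ, PR, QR

giving chain groups C_0 ≅ Z^3, C_1 ≅ Z^3.

Boundary ∂_1: C_1 → C_0 sends each edge [p,q] (with p < q) to q − p. For instance
  ∂PQ = Q − P.
This gives a 3×3 integer matrix of rank 2; reducing to Smith normal form yields diagonal entries (1,1).

Now H_k = ker ∂_k / im ∂_{k+1}, so:

  H_0: rank C_0 − rank ∂_1 = 3 − 2 = 1, and the invariant factors of ∂_1 are all 1, so H_0 = Z.
  H_1: rank ker ∂_1 − rank ∂_2 = (3 − 2) − 0 = 1, and there is no ∂_2, so H_1 = Z.

(K is a triangulation of the circle S^1.)

Hence the Betti numbers are b_0 = 1, b_1 = 1.

b_0 = 1, b_1 = 1.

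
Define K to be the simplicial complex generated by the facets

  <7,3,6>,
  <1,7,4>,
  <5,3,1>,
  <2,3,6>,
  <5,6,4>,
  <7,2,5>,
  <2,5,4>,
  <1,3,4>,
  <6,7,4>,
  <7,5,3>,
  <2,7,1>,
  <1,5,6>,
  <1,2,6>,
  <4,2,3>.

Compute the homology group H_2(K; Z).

H_2 = Z.

Order the vertices as 1 < 2 < 3 < 4 < 5 < 6 < 7. Listing each simplex with vertices in this order, K has dimension 2 with simplices:

  0-simplices (7): [1], [2], [3], [4], [5], [6], [7]
  1-simplices (21): [1,2], [1,3], [1,4], [1,5], [1,6], [1,7], [2,3], [2,4], [2,5], [2,6], [2,7], [3,4], [3,5], [3,6], [3,7], [4,5], [4,6], [4,7], [5,6], [5,7], [6,7]
  2-simplices (14): [1,2,6], [1,2,7], [1,3,4], [1,3,5], [1,4,7], [1,5,6], [2,3,4], [2,3,6], [2,4,5], [2,5,7], [3,5,7], [3,6,7], [4,5,6], [4,6,7]

so the chain groups are C_0 ≅ Z^7, C_1 ≅ Z^21, C_2 ≅ Z^14.

∂_1: C_1 → C_0 sends each edge [p,q] (with p < q) to q − p.
As a 7×21 matrix over Z this has rank 6, with invariant factors (1,1,1,1,1,1).

The boundary map ∂_2: C_2 → C_1 sends each 2-simplex [p,q,r] to [q,r] − [p,r] + [p,q]. For instance
  ∂[2,3,6] = [3,6] − [2,6] + [2,3],
  ∂[1,5,6] = [5,6] − [1,6] + [1,5].
The 21×14 boundary matrix has rank 13 and Smith normal form diag(1,1,1,1,1,1,1,1,1,1,1,1,1).

Now H_k = ker ∂_k / im ∂_{k+1}, so:

  H_2: rank ker ∂_2 − rank ∂_3 = (14 − 13) − 0 = 1, and there is no ∂_3, so H_2 ≅ Z.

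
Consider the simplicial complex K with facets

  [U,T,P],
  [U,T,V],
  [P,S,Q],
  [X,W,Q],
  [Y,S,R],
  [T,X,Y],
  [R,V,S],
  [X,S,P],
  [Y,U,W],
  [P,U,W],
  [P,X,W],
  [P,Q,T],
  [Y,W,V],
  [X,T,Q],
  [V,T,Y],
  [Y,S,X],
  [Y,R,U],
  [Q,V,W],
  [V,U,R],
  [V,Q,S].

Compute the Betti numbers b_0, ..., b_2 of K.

K has 10 vertices, 30 edges, 20 triangles.
rank ∂_0 = 0, rank ∂_1 = 9 ⇒ b_0 = 10 − 0 − 9 = 1; all invariant factors of ∂_1 are 1 so no torsion. So H_0 ≅ Z.
rank ∂_1 = 9, rank ∂_2 = 20 ⇒ b_1 = 30 − 9 − 20 = 1; ∂_2 has invariant factor(s) [2] giving torsion. So H_1 ≅ Z ⊕ Z/2.
rank ∂_2 = 20, rank ∂_3 = 0 ⇒ b_2 = 20 − 20 − 0 = 0. So H_2 ≅ 0.

b_0 = 1, b_1 = 1, b_2 = 0.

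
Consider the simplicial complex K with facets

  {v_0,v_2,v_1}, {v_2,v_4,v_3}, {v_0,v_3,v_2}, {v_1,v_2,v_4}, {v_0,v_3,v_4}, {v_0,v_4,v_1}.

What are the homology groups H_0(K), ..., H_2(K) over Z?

H_0 = Z,  H_1 = 0,  H_2 = Z.

K has 5 vertices, 9 edges, 6 triangles.
rank ∂_0 = 0, rank ∂_1 = 4 ⇒ b_0 = 5 − 0 − 4 = 1; all invariant factors of ∂_1 are 1 so no torsion. So H_0 ≅ Z.
rank ∂_1 = 4, rank ∂_2 = 5 ⇒ b_1 = 9 − 4 − 5 = 0; all invariant factors of ∂_2 are 1 so no torsion. So H_1 ≅ 0.
rank ∂_2 = 5, rank ∂_3 = 0 ⇒ b_2 = 6 − 5 − 0 = 1. So H_2 ≅ Z.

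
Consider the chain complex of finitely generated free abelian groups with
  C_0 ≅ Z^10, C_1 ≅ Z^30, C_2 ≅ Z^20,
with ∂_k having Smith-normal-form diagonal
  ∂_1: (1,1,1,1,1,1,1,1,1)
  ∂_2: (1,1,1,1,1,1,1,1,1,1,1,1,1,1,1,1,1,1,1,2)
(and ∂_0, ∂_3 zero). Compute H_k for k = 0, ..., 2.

H_0 = Z,  H_1 = Z ⊕ Z/2Z,  H_2 = 0.

H_0: b_0 = 10 − 0 − 9 = 1; torsion from ∂_1 factors > 1: none. So H_0 = Z.
H_1: b_1 = 30 − 9 − 20 = 1; torsion from ∂_2 factors > 1: [2]. So H_1 = Z ⊕ Z/2Z.
H_2: b_2 = 20 − 20 − 0 = 0; torsion from ∂_3 factors > 1: none. So H_2 = 0.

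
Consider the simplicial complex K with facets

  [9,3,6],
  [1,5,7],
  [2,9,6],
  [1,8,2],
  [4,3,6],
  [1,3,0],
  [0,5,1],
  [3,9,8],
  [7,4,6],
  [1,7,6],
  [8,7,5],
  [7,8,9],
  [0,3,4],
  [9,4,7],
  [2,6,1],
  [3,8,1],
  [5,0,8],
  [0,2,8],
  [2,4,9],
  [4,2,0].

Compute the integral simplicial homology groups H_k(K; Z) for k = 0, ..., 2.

Order the vertices as 0 < 1 < 2 < 3 < 4 < 5 < 6 < 7 < 8 < 9. Listing each simplex with vertices in this order, K has dimension 2 with simplices:

  0-simplices (10): [0], [1], [2], [3], [4], [5], [6], [7], [8], [9]
  1-simplices (30): (30 of them)
  2-simplices (20): (20 of them)

Hence C_0 ≅ Z^10, C_1 ≅ Z^30, C_2 ≅ Z^20.

Boundary ∂_1: C_1 → C_0 sends each edge [p,q] (with p < q) to q − p. For instance
  ∂[2,9] = [9] − [2].
The 10×30 boundary matrix has rank 9 and Smith normal form diag(1,1,1,1,1,1,1,1,1).

∂_2: C_2 → C_1 sends each 2-simplex [p,q,r] to [q,r] − [p,r] + [p,q]. For instance
  ∂[4,6,7] = [6,7] − [4,7] + [4,6],
  ∂[0,2,8] = [2,8] − [0,8] + [0,2].
As a 30×20 matrix over Z this has rank 20, with invariant factors (1,1,1,1,1,1,1,1,1,1,1,1,1,1,1,1,1,1,1,2).

From H_k ≅ ker(∂_k) / im(∂_{k+1}) we obtain:

  H_0: rank C_0 − rank ∂_1 = 10 − 9 = 1, and the invariant factors of ∂_1 are all 1, so H_0 ≅ Z.
  H_1: rank ker ∂_1 − rank ∂_2 = (30 − 9) − 20 = 1, and ∂_2 has invariant factor 2 > 1, so H_1 ≅ Z ⊕ Z/2Z.
  H_2: rank ker ∂_2 − rank ∂_3 = (20 − 20) − 0 = 0, and there is no ∂_3, so H_2 ≅ 0.

(K is a triangulation of the Klein bottle.)

H_0 ≅ Z,  H_1 ≅ Z ⊕ Z/2Z,  H_2 = 0.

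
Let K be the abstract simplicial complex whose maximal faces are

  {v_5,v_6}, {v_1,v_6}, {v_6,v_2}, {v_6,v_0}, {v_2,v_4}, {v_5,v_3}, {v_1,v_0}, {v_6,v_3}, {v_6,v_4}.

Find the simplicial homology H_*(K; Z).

H_0 = Z,  H_1 = Z^3.

K has 7 vertices, 9 edges.
rank ∂_0 = 0, rank ∂_1 = 6 ⇒ b_0 = 7 − 0 − 6 = 1; all invariant factors of ∂_1 are 1 so no torsion. So H_0 = Z.
rank ∂_1 = 6, rank ∂_2 = 0 ⇒ b_1 = 9 − 6 − 0 = 3. So H_1 = Z^3.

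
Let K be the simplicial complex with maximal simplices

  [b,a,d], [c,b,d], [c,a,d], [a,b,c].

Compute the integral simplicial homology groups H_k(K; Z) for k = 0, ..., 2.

Order the vertices as a < b < c < d. Listing each simplex with vertices in this order, K has dimension 2 with simplices:

  0-simplices (4): a, b, c, d
  1-simplices (6): ab, ac, ad, bc, bd, cd
  2-simplices (4): abc, abd, acd, bcd

giving chain groups C_0 ≅ Z^4, C_1 ≅ Z^6, C_2 ≅ Z^4.

The boundary map ∂_1: C_1 → C_0 sends each edge [p,q] (with p < q) to q − p. For instance
  ∂ab = b − a.
As a 4×6 matrix over Z this has rank 3, with invariant factors (1,1,1).

Boundary ∂_2: C_2 → C_1 maps a triangle to the signed sum of its edges. For instance
  ∂bcd = cd − bd + bc,
  ∂abd = bd − ad + ab.
The 6×4 boundary matrix has rank 3 and Smith normal form diag(1,1,1).

Reading off H_k = ker ∂_k / im ∂_{k+1}:

  H_0: rank C_0 − rank ∂_1 = 4 − 3 = 1, and the invariant factors of ∂_1 are all 1, so H_0 = Z.
  H_1: rank ker ∂_1 − rank ∂_2 = (6 − 3) − 3 = 0, and the invariant factors of ∂_2 are all 1, so H_1 = 0.
  H_2: rank ker ∂_2 − rank ∂_3 = (4 − 3) − 0 = 1, and there is no ∂_3, so H_2 = Z.

(K is a triangulation of the 2-sphere S^2.)

H_0 ≅ Z,  H_1 = 0,  H_2 ≅ Z.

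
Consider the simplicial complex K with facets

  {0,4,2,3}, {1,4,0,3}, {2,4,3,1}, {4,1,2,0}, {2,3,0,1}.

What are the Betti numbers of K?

b_0 = 1, b_1 = 0, b_2 = 0, b_3 = 1.

We work with the vertex ordering 0 < 1 < 2 < 3 < 4. The simplices of K, each written with vertices in increasing order, are:

  0-simplices (5): [0], [1], [2], [3], [4]
  1-simplices (10): [0,1], [0,2], [0,3], [0,4], [1,2], [1,3], [1,4], [2,3], [2,4], [3,4]
  2-simplices (10): [0,1,2], [0,1,3], [0,1,4], [0,2,3], [0,2,4], [0,3,4], [1,2,3], [1,2,4], [1,3,4], [2,3,4]
  3-simplices (5): [0,1,2,3], [0,1,2,4], [0,1,3,4], [0,2,3,4], [1,2,3,4]

Hence C_0 ≅ Z^5, C_1 ≅ Z^10, C_2 ≅ Z^10, C_3 ≅ Z^5.

∂_1: C_1 → C_0 is given by ∂[p,q] = [q] − [p].
The resulting 5×10 matrix has rank 4, and its Smith normal form has invariant factors (1,1,1,1).

Boundary ∂_2: C_2 → C_1 acts by ∂[p,q,r] = [q,r] − [p,r] + [p,q]. For instance
  ∂[0,1,4] = [1,4] − [0,4] + [0,1],
  ∂[2,3,4] = [3,4] − [2,4] + [2,3].
The resulting 10×10 matrix has rank 6, and its Smith normal form has invariant factors (1,1,1,1,1,1).

Boundary ∂_3: C_3 → C_2 sends each 3-simplex σ to the alternating sum Σ_i (−1)^i (σ with its i-th vertex removed). For instance
  ∂[0,1,2,3] = [1,2,3] − [0,2,3] + [0,1,3] − [0,1,2],
  ∂[0,1,2,4] = [1,2,4] − [0,2,4] + [0,1,4] − [0,1,2].
This gives a 10×5 integer matrix of rank 4; reducing to Smith normal form yields diagonal entries (1,1,1,1).

Reading off H_k = ker ∂_k / im ∂_{k+1}:

  H_0: rank C_0 − rank ∂_1 = 5 − 4 = 1, and the invariant factors of ∂_1 are all 1, so H_0 = Z.
  H_1: rank ker ∂_1 − rank ∂_2 = (10 − 4) − 6 = 0, and the invariant factors of ∂_2 are all 1, so H_1 = 0.
  H_2: rank ker ∂_2 − rank ∂_3 = (10 − 6) − 4 = 0, and the invariant factors of ∂_3 are all 1, so H_2 = 0.
  H_3: rank ker ∂_3 − rank ∂_4 = (5 − 4) − 0 = 1, and there is no ∂_4, so H_3 = Z.

(K is a triangulation of the 3-sphere S^3.)

Hence the Betti numbers are b_0 = 1, b_1 = 0, b_2 = 0, b_3 = 1.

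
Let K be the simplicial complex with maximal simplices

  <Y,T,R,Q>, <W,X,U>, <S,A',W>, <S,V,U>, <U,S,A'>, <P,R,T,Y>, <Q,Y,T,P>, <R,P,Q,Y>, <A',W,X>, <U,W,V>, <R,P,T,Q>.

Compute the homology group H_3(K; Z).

We work with the vertex ordering P < Q < R < S < T < U < V < W < X < Y < A'. The simplices of K, each written with vertices in increasing order, are:

  0-simplices (11): [P], [Q], [R], [S], [T], [U], [V], [W], [X], [Y], [A']
  1-simplices (22): [P,Q], [P,R], [P,T], [P,Y], [Q,R], [Q,T], [Q,Y], [R,T], [R,Y], [S,U], [S,V], [S,W], [S,A'], [T,Y], [U,V], [U,W], [U,X], [U,A'], [V,W], [W,X], [W,A'], [X,A']
  2-simplices (16): [P,Q,R], [P,Q,T], [P,Q,Y], [P,R,T], [P,R,Y], [P,T,Y], [Q,R,T], [Q,R,Y], [Q,T,Y], [R,T,Y], [S,U,V], [S,U,A'], [S,W,A'], [U,V,W], [U,W,X], [W,X,A']
  3-simplices (5): [P,Q,R,T], [P,Q,R,Y], [P,Q,T,Y], [P,R,T,Y], [Q,R,T,Y]

so the chain groups are C_0 ≅ Z^11, C_1 ≅ Z^22, C_2 ≅ Z^16, C_3 ≅ Z^5.

∂_1: C_1 → C_0 maps an edge to its endpoints' difference, ∂[p,q] = q − p.
This gives a 11×22 integer matrix of rank 9; reducing to Smith normal form yields diagonal entries (1,1,1,1,1,1,1,1,1).

Boundary ∂_2: C_2 → C_1 acts by ∂[p,q,r] = [q,r] − [p,r] + [p,q]. For instance
  ∂[Q,R,T] = [R,T] − [Q,T] + [Q,R],
  ∂[S,U,V] = [U,V] − [S,V] + [S,U].
As a 22×16 matrix over Z this has rank 12, with invariant factors (1,1,1,1,1,1,1,1,1,1,1,1).

∂_3: C_3 → C_2 sends each 3-simplex σ to the alternating sum Σ_i (−1)^i (σ with its i-th vertex removed). For instance
  ∂[P,Q,R,T] = [Q,R,T] − [P,R,T] + [P,Q,T] − [P,Q,R],
  ∂[P,Q,T,Y] = [Q,T,Y] − [P,T,Y] + [P,Q,Y] − [P,Q,T].
The 16×5 boundary matrix has rank 4 and Smith normal form diag(1,1,1,1).

Reading off H_k = ker ∂_k / im ∂_{k+1}:

  H_3: rank ker ∂_3 − rank ∂_4 = (5 − 4) − 0 = 1, and there is no ∂_4, so H_3 ≅ Z.

H_3 = Z.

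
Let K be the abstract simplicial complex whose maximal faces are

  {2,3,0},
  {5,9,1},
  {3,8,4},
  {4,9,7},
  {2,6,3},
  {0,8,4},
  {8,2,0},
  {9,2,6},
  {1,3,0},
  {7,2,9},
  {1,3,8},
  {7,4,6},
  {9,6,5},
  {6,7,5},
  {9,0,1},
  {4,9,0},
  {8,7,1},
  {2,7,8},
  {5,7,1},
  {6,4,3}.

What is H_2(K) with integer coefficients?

H_2 ≅ 0.

We work with the vertex ordering 0 < 1 < 2 < 3 < 4 < 5 < 6 < 7 < 8 < 9. The simplices of K, each written with vertices in increasing order, are:

  0-simplices (10): [0], [1], [2], [3], [4], [5], [6], [7], [8], [9]
  1-simplices (30): (30 of them)
  2-simplices (20): (20 of them)

Hence C_0 ≅ Z^10, C_1 ≅ Z^30, C_2 ≅ Z^20.

The boundary map ∂_1: C_1 → C_0 is given by ∂[p,q] = [q] − [p].
The 10×30 boundary matrix has rank 9 and Smith normal form diag(1,1,1,1,1,1,1,1,1).

The boundary map ∂_2: C_2 → C_1 sends each 2-simplex [p,q,r] to [q,r] − [p,r] + [p,q]. For instance
  ∂[1,3,8] = [3,8] − [1,8] + [1,3],
  ∂[1,5,7] = [5,7] − [1,7] + [1,5].
The 30×20 boundary matrix has rank 20 and Smith normal form diag(1,1,1,1,1,1,1,1,1,1,1,1,1,1,1,1,1,1,1,2).

Computing H_k = (kernel of ∂_k) / (image of ∂_{k+1}):

  H_2: rank ker ∂_2 − rank ∂_3 = (20 − 20) − 0 = 0, and there is no ∂_3, so H_2 = 0.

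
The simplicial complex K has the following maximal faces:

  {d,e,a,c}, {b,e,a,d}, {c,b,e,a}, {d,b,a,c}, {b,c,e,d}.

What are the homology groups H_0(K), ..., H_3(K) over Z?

H_0 ≅ Z,  H_1 = 0,  H_2 = 0,  H_3 ≅ Z.

Order the vertices as a < b < c < d < e. Listing each simplex with vertices in this order, K has dimension 3 with simplices:

  0-simplices (5): a, b, c, d, e
  1-simplices (10): ab, ac, ad, ae, bc, bd, be, cd, ce, de
  2-simplices (10): abc, abd, abe, acd, ace, ade, bcd, bce, bde, cde
  3-simplices (5): abcd, abce, abde, acde, bcde

giving chain groups C_0 ≅ Z^5, C_1 ≅ Z^10, C_2 ≅ Z^10, C_3 ≅ Z^5.

Boundary ∂_1: C_1 → C_0 maps an edge to its endpoints' difference, ∂[p,q] = q − p. For instance
  ∂ac = c − a.
The 5×10 boundary matrix has rank 4 and Smith normal form diag(1,1,1,1).

Boundary ∂_2: C_2 → C_1 acts by ∂[p,q,r] = [q,r] − [p,r] + [p,q]. For instance
  ∂bce = ce − be + bc,
  ∂ade = de − ae + ad.
As a 10×10 matrix over Z this has rank 6, with invariant factors (1,1,1,1,1,1).

The boundary map ∂_3: C_3 → C_2 sends each 3-simplex σ to the alternating sum Σ_i (−1)^i (σ with its i-th vertex removed). For instance
  ∂abcd = bcd − acd + abd − abc,
  ∂bcde = cde − bde + bce − bcd.
The resulting 10×5 matrix has rank 4, and its Smith normal form has invariant factors (1,1,1,1).

Now H_k = ker ∂_k / im ∂_{k+1}, so:

  H_0: rank C_0 − rank ∂_1 = 5 − 4 = 1, and the invariant factors of ∂_1 are all 1, so H_0 = Z.
  H_1: rank ker ∂_1 − rank ∂_2 = (10 − 4) − 6 = 0, and the invariant factors of ∂_2 are all 1, so H_1 = 0.
  H_2: rank ker ∂_2 − rank ∂_3 = (10 − 6) − 4 = 0, and the invariant factors of ∂_3 are all 1, so H_2 = 0.
  H_3: rank ker ∂_3 − rank ∂_4 = (5 − 4) − 0 = 1, and there is no ∂_4, so H_3 = Z.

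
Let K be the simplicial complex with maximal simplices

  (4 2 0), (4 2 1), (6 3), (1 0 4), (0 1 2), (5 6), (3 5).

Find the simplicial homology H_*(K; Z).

We work with the vertex ordering 0 < 1 < 2 < 3 < 4 < 5 < 6. The simplices of K, each written with vertices in increasing order, are:

  0-simplices (7): [0], [1], [2], [3], [4], [5], [6]
  1-simplices (9): [0,1], [0,2], [0,4], [1,2], [1,4], [2,4], [3,5], [3,6], [5,6]
  2-simplices (4): [0,1,2], [0,1,4], [0,2,4], [1,2,4]

Hence C_0 ≅ Z^7, C_1 ≅ Z^9, C_2 ≅ Z^4.

Boundary ∂_1: C_1 → C_0 maps an edge to its endpoints' difference, ∂[p,q] = q − p. For instance
  ∂[1,2] = [2] − [1].
The resulting 7×9 matrix has rank 5, and its Smith normal form has invariant factors (1,1,1,1,1).

The boundary map ∂_2: C_2 → C_1 acts by ∂[p,q,r] = [q,r] − [p,r] + [p,q]. For instance
  ∂[0,1,2] = [1,2] − [0,2] + [0,1],
  ∂[0,2,4] = [2,4] − [0,4] + [0,2].
This gives a 9×4 integer matrix of rank 3; reducing to Smith normal form yields diagonal entries (1,1,1).

From H_k ≅ ker(∂_k) / im(∂_{k+1}) we obtain:

  H_0: rank C_0 − rank ∂_1 = 7 − 5 = 2, and the invariant factors of ∂_1 are all 1, so H_0 ≅ Z^2.
  H_1: rank ker ∂_1 − rank ∂_2 = (9 − 5) − 3 = 1, and the invariant factors of ∂_2 are all 1, so H_1 ≅ Z.
  H_2: rank ker ∂_2 − rank ∂_3 = (4 − 3) − 0 = 1, and there is no ∂_3, so H_2 ≅ Z.

As a check, the Euler characteristic is 7 − 9 + 4 = 2, which agrees with 2 − 1 + 1 = 2.

H_0 ≅ Z^2,  H_1 ≅ Z,  H_2 ≅ Z.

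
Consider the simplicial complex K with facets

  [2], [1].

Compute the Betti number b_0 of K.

Fix the vertex order 1 < 2 and write every simplex with vertices in increasing order. Then dim K = 0 and the simplices of K are:

  0-simplices (2): [1], [2]

giving chain groups C_0 ≅ Z^2.

Now H_k = ker ∂_k / im ∂_{k+1}, so:

  H_0: rank C_0 − rank ∂_1 = 2 − 0 = 2, and there is no ∂_1, so H_0 = Z^2.

(K is a triangulation of a set of 2 points.)

Hence the Betti numbers are b_0 = 2.

b_0 = 2.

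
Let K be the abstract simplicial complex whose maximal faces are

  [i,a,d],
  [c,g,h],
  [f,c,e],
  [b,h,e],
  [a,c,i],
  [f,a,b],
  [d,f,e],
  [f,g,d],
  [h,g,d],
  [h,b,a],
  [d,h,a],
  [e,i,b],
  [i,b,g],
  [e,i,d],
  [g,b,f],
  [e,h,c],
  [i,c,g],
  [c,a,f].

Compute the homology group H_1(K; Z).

Order the vertices as a < b < c < d < e < f < g < h < i. Listing each simplex with vertices in this order, K has dimension 2 with simplices:

  0-simplices (9): a, b, c, d, e, f, g, h, i
  1-simplices (27): ab, ac, ad, af, ah, ai, be, bf, bg, bh, bi, ce, cf, cg, ch, ci, de, df, dg, dh, di, ef, eh, ei, fg, gh, gi
  2-simplices (18): abf, abh, acf, aci, adh, adi, beh, bei, bfg, bgi, cef, ceh, cgh, cgi, def, dei, dfg, dgh

so the chain groups are C_0 ≅ Z^9, C_1 ≅ Z^27, C_2 ≅ Z^18.

The boundary map ∂_1: C_1 → C_0 sends each edge [p,q] (with p < q) to q − p. For instance
  ∂af = f − a.
As a 9×27 matrix over Z this has rank 8, with invariant factors (1,1,1,1,1,1,1,1).

The boundary map ∂_2: C_2 → C_1 acts by ∂[p,q,r] = [q,r] − [p,r] + [p,q]. For instance
  ∂abf = bf − af + ab,
  ∂bei = ei − bi + be.
The resulting 27×18 matrix has rank 17, and its Smith normal form has invariant factors (1,1,1,1,1,1,1,1,1,1,1,1,1,1,1,1,1).

Computing H_k = (kernel of ∂_k) / (image of ∂_{k+1}):

  H_1: rank ker ∂_1 − rank ∂_2 = (27 − 8) − 17 = 2, and the invariant factors of ∂_2 are all 1, so H_1 = Z^2.

H_1 = Z^2.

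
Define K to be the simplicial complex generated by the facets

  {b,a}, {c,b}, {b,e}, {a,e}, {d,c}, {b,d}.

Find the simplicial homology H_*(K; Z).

K has 5 vertices, 6 edges.
rank ∂_0 = 0, rank ∂_1 = 4 ⇒ b_0 = 5 − 0 − 4 = 1; all invariant factors of ∂_1 are 1 so no torsion. So H_0 ≅ Z.
rank ∂_1 = 4, rank ∂_2 = 0 ⇒ b_1 = 6 − 4 − 0 = 2. So H_1 ≅ Z^2.

H_0 = Z,  H_1 = Z^2.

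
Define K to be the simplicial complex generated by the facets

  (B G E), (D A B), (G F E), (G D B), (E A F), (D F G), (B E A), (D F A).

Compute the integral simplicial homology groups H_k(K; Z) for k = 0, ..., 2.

Take the total order A < B < D < E < F < G on the vertex set. Then K (dimension 2) consists of the simplices:

  0-simplices (6): A, B, D, E, F, G
  1-simplices (12): AB, AD, AE, AF, BD, BE, BG, DF, DG, EF, EG, FG
  2-simplices (8): ABD, ABE, ADF, AEF, BDG, BEG, DFG, EFG

so the chain groups are C_0 ≅ Z^6, C_1 ≅ Z^12, C_2 ≅ Z^8.

Boundary ∂_1: C_1 → C_0 is given by ∂[p,q] = [q] − [p]. For instance
  ∂AD = D − A.
The resulting 6×12 matrix has rank 5, and its Smith normal form has invariant factors (1,1,1,1,1).

∂_2: C_2 → C_1 maps a triangle to the signed sum of its edges. For instance
  ∂ABE = BE − AE + AB,
  ∂BEG = EG − BG + BE.
The resulting 12×8 matrix has rank 7, and its Smith normal form has invariant factors (1,1,1,1,1,1,1).

From H_k ≅ ker(∂_k) / im(∂_{k+1}) we obtain:

  H_0: rank C_0 − rank ∂_1 = 6 − 5 = 1, and the invariant factors of ∂_1 are all 1, so H_0 = Z.
  H_1: rank ker ∂_1 − rank ∂_2 = (12 − 5) − 7 = 0, and the invariant factors of ∂_2 are all 1, so H_1 = 0.
  H_2: rank ker ∂_2 − rank ∂_3 = (8 − 7) − 0 = 1, and there is no ∂_3, so H_2 = Z.

(K is a triangulation of the 2-sphere S^2.)

H_0 = Z,  H_1 = 0,  H_2 = Z.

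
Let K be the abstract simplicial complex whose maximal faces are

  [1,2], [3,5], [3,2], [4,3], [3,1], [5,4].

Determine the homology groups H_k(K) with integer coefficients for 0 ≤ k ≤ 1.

Fix the vertex order 1 < 2 < 3 < 4 < 5 and write every simplex with vertices in increasing order. Then dim K = 1 and the simplices of K are:

  0-simplices (5): [1], [2], [3], [4], [5]
  1-simplices (6): [1,2], [1,3], [2,3], [3,4], [3,5], [4,5]

giving chain groups C_0 ≅ Z^5, C_1 ≅ Z^6.

Boundary ∂_1: C_1 → C_0 sends each edge [p,q] (with p < q) to q − p. For instance
  ∂[1,2] = [2] − [1].
As a 5×6 matrix over Z this has rank 4, with invariant factors (1,1,1,1).

Computing H_k = (kernel of ∂_k) / (image of ∂_{k+1}):

  H_0: rank C_0 − rank ∂_1 = 5 − 4 = 1, and the invariant factors of ∂_1 are all 1, so H_0 = Z.
  H_1: rank ker ∂_1 − rank ∂_2 = (6 − 4) − 0 = 2, and there is no ∂_2, so H_1 = Z^2.

H_0 ≅ Z,  H_1 ≅ Z^2.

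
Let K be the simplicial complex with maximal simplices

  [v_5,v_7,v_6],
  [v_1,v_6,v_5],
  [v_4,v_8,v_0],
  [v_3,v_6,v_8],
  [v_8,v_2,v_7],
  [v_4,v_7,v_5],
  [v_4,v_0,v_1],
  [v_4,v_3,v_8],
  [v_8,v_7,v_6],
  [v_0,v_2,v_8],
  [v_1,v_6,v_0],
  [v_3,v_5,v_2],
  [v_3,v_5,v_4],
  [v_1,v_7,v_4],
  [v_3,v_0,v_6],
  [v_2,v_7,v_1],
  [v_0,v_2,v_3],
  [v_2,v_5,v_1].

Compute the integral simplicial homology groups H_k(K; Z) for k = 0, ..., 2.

H_0 = Z,  H_1 = Z ⊕ Z/2,  H_2 = 0.

Take the total order v_0 < v_1 < v_2 < v_3 < v_4 < v_5 < v_6 < v_7 < v_8 on the vertex set. Then K (dimension 2) consists of the simplices:

  0-simplices (9): [v_0], [v_1], [v_2], [v_3], [v_4], [v_5], [v_6], [v_7], [v_8]
  1-simplices (27): (27 of them)
  2-simplices (18): (18 of them)

Hence C_0 ≅ Z^9, C_1 ≅ Z^27, C_2 ≅ Z^18.

∂_1: C_1 → C_0 is given by ∂[p,q] = [q] − [p]. For instance
  ∂[v_1,v_5] = [v_5] − [v_1].
As a 9×27 matrix over Z this has rank 8, with invariant factors (1,1,1,1,1,1,1,1).

Boundary ∂_2: C_2 → C_1 acts by ∂[p,q,r] = [q,r] − [p,r] + [p,q]. For instance
  ∂[v_1,v_2,v_5] = [v_2,v_5] − [v_1,v_5] + [v_1,v_2],
  ∂[v_0,v_3,v_6] = [v_3,v_6] − [v_0,v_6] + [v_0,v_3].
As a 27×18 matrix over Z this has rank 18, with invariant factors (1,1,1,1,1,1,1,1,1,1,1,1,1,1,1,1,1,2).

Now H_k = ker ∂_k / im ∂_{k+1}, so:

  H_0: rank C_0 − rank ∂_1 = 9 − 8 = 1, and the invariant factors of ∂_1 are all 1, so H_0 = Z.
  H_1: rank ker ∂_1 − rank ∂_2 = (27 − 8) − 18 = 1, and ∂_2 has invariant factor 2 > 1, so H_1 = Z ⊕ Z/2.
  H_2: rank ker ∂_2 − rank ∂_3 = (18 − 18) − 0 = 0, and there is no ∂_3, so H_2 = 0.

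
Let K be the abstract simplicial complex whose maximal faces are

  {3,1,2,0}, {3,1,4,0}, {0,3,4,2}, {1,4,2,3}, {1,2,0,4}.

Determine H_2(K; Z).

Order the vertices as 0 < 1 < 2 < 3 < 4. Listing each simplex with vertices in this order, K has dimension 3 with simplices:

  0-simplices (5): [0], [1], [2], [3], [4]
  1-simplices (10): [0,1], [0,2], [0,3], [0,4], [1,2], [1,3], [1,4], [2,3], [2,4], [3,4]
  2-simplices (10): [0,1,2], [0,1,3], [0,1,4], [0,2,3], [0,2,4], [0,3,4], [1,2,3], [1,2,4], [1,3,4], [2,3,4]
  3-simplices (5): [0,1,2,3], [0,1,2,4], [0,1,3,4], [0,2,3,4], [1,2,3,4]

Hence C_0 ≅ Z^5, C_1 ≅ Z^10, C_2 ≅ Z^10, C_3 ≅ Z^5.

Boundary ∂_1: C_1 → C_0 is given by ∂[p,q] = [q] − [p]. For instance
  ∂[0,1] = [1] − [0].
The 5×10 boundary matrix has rank 4 and Smith normal form diag(1,1,1,1).

∂_2: C_2 → C_1 maps a triangle to the signed sum of its edges. For instance
  ∂[2,3,4] = [3,4] − [2,4] + [2,3],
  ∂[0,3,4] = [3,4] − [0,4] + [0,3].
The resulting 10×10 matrix has rank 6, and its Smith normal form has invariant factors (1,1,1,1,1,1).

Boundary ∂_3: C_3 → C_2 sends each 3-simplex σ to the alternating sum Σ_i (−1)^i (σ with its i-th vertex removed). For instance
  ∂[0,1,2,3] = [1,2,3] − [0,2,3] + [0,1,3] − [0,1,2],
  ∂[0,2,3,4] = [2,3,4] − [0,3,4] + [0,2,4] − [0,2,3].
The 10×5 boundary matrix has rank 4 and Smith normal form diag(1,1,1,1).

Now H_k = ker ∂_k / im ∂_{k+1}, so:

  H_2: rank ker ∂_2 − rank ∂_3 = (10 − 6) − 4 = 0, and the invariant factors of ∂_3 are all 1, so H_2 ≅ 0.

H_2 = 0.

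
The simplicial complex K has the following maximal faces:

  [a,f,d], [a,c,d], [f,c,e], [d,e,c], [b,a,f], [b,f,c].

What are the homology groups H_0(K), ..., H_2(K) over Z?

Order the vertices as a < b < c < d < e < f. Listing each simplex with vertices in this order, K has dimension 2 with simplices:

  0-simplices (6): a, b, c, d, e, f
  1-simplices (12): ab, ac, ad, af, bc, bf, cd, ce, cf, de, df, ef
  2-simplices (6): abf, acd, adf, bcf, cde, cef

Hence C_0 ≅ Z^6, C_1 ≅ Z^12, C_2 ≅ Z^6.

The boundary map ∂_1: C_1 → C_0 is given by ∂[p,q] = [q] − [p]. For instance
  ∂ab = b − a.
As a 6×12 matrix over Z this has rank 5, with invariant factors (1,1,1,1,1).

∂_2: C_2 → C_1 sends each 2-simplex [p,q,r] to [q,r] − [p,r] + [p,q]. For instance
  ∂cde = de − ce + cd,
  ∂abf = bf − af + ab.
This gives a 12×6 integer matrix of rank 6; reducing to Smith normal form yields diagonal entries (1,1,1,1,1,1).

Computing H_k = (kernel of ∂_k) / (image of ∂_{k+1}):

  H_0: rank C_0 − rank ∂_1 = 6 − 5 = 1, and the invariant factors of ∂_1 are all 1, so H_0 ≅ Z.
  H_1: rank ker ∂_1 − rank ∂_2 = (12 − 5) − 6 = 1, and the invariant factors of ∂_2 are all 1, so H_1 ≅ Z.
  H_2: rank ker ∂_2 − rank ∂_3 = (6 − 6) − 0 = 0, and there is no ∂_3, so H_2 ≅ 0.

H_0 = Z,  H_1 = Z,  H_2 = 0.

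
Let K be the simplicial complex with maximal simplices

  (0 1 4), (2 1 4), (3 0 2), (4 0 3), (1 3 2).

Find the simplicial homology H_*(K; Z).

Order the vertices as 0 < 1 < 2 < 3 < 4. Listing each simplex with vertices in this order, K has dimension 2 with simplices:

  0-simplices (5): [0], [1], [2], [3], [4]
  1-simplices (10): [0,1], [0,2], [0,3], [0,4], [1,2], [1,3], [1,4], [2,3], [2,4], [3,4]
  2-simplices (5): [0,1,4], [0,2,3], [0,3,4], [1,2,3], [1,2,4]

so the chain groups are C_0 ≅ Z^5, C_1 ≅ Z^10, C_2 ≅ Z^5.

The boundary map ∂_1: C_1 → C_0 is given by ∂[p,q] = [q] − [p]. For instance
  ∂[3,4] = [4] − [3].
As a 5×10 matrix over Z this has rank 4, with invariant factors (1,1,1,1).

∂_2: C_2 → C_1 maps a triangle to the signed sum of its edges. For instance
  ∂[1,2,4] = [2,4] − [1,4] + [1,2],
  ∂[0,2,3] = [2,3] − [0,3] + [0,2].
The resulting 10×5 matrix has rank 5, and its Smith normal form has invariant factors (1,1,1,1,1).

Reading off H_k = ker ∂_k / im ∂_{k+1}:

  H_0: rank C_0 − rank ∂_1 = 5 − 4 = 1, and the invariant factors of ∂_1 are all 1, so H_0 ≅ Z.
  H_1: rank ker ∂_1 − rank ∂_2 = (10 − 4) − 5 = 1, and the invariant factors of ∂_2 are all 1, so H_1 ≅ Z.
  H_2: rank ker ∂_2 − rank ∂_3 = (5 − 5) − 0 = 0, and there is no ∂_3, so H_2 ≅ 0.

(K is a triangulation of the Möbius band.)

H_0 ≅ Z,  H_1 ≅ Z,  H_2 = 0.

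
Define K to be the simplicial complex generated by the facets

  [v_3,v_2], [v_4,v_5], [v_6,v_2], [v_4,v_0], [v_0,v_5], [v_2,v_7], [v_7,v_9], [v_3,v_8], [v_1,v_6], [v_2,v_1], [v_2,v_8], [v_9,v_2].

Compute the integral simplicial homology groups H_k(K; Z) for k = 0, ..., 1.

H_0 = Z^2,  H_1 = Z^4.

Fix the vertex order v_0 < v_1 < v_2 < v_3 < v_4 < v_5 < v_6 < v_7 < v_8 < v_9 and write every simplex with vertices in increasing order. Then dim K = 1 and the simplices of K are:

  0-simplices (10): [v_0], [v_1], [v_2], [v_3], [v_4], [v_5], [v_6], [v_7], [v_8], [v_9]
  1-simplices (12): [v_0,v_4], [v_0,v_5], [v_1,v_2], [v_1,v_6], [v_2,v_3], [v_2,v_6], [v_2,v_7], [v_2,v_8], [v_2,v_9], [v_3,v_8], [v_4,v_5], [v_7,v_9]

giving chain groups C_0 ≅ Z^10, C_1 ≅ Z^12.

The boundary map ∂_1: C_1 → C_0 is given by ∂[p,q] = [q] − [p]. For instance
  ∂[v_1,v_6] = [v_6] − [v_1].
This gives a 10×12 integer matrix of rank 8; reducing to Smith normal form yields diagonal entries (1,1,1,1,1,1,1,1).

From H_k ≅ ker(∂_k) / im(∂_{k+1}) we obtain:

  H_0: rank C_0 − rank ∂_1 = 10 − 8 = 2, and the invariant factors of ∂_1 are all 1, so H_0 = Z^2.
  H_1: rank ker ∂_1 − rank ∂_2 = (12 − 8) − 0 = 4, and there is no ∂_2, so H_1 = Z^4.

As a check, the Euler characteristic is 10 − 12 = -2, which agrees with 2 − 4 = -2.
(K is a triangulation of the disjoint union of the circle S^1 and a wedge of 3 circles.)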